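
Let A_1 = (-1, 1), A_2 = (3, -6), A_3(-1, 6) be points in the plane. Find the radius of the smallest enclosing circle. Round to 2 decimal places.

Side lengths²: A_1A_2² = 65, A_1A_3² = 25, A_2A_3² = 160.
Since A_2A_3² = 160 ≥ 65 + 25 = 90, the angle opposite A_2A_3 is not acute, so the smallest enclosing circle has A_2A_3 as diameter.
Centre = midpoint of A_2A_3 = (1, 0), r² = 160/4 = 40.
r = √40 ≈ 6.32.

6.32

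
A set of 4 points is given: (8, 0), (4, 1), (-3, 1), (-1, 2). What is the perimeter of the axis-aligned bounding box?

Width = max x − min x = 8 − (-3) = 11.
Height = max y − min y = 2 − 0 = 2.
Perimeter = 2(11 + 2) = 26.

26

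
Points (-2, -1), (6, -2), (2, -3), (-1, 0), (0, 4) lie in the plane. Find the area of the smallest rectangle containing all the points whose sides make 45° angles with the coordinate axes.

42

In coordinates u = x + y, v = x − y the rectangle is axis-aligned; the map (x,y)→(u,v) scales areas by 2.
u-values: -3, 4, -1, -1, 4; range = 4 − (-3) = 7.
v-values: -1, 8, 5, -1, -4; range = 8 − (-4) = 12.
Area = (7 × 12) / 2 = 42.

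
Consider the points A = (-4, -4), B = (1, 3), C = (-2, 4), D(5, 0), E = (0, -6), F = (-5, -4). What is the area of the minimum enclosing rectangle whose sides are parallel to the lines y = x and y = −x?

In coordinates u = x + y, v = x − y the rectangle is axis-aligned; the map (x,y)→(u,v) scales areas by 2.
u-values: -8, 4, 2, 5, -6, -9; range = 5 − (-9) = 14.
v-values: 0, -2, -6, 5, 6, -1; range = 6 − (-6) = 12.
Area = (14 × 12) / 2 = 84.

84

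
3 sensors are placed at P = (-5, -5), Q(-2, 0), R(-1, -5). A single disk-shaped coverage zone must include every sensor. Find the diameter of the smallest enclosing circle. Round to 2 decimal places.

Side lengths²: PQ² = 34, PR² = 16, QR² = 26.
Since PQ² = 34 < 26 + 16 = 42, the triangle is acute, so the smallest enclosing circle is the circumcircle.
Circumcentre = (-3, -2.8), r² = 8.84.
Diameter = 2r = 2√(8.84) ≈ 5.95.

5.95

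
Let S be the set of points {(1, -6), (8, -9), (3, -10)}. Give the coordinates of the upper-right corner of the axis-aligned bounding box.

(8, -6)

x-range [1, 8], y-range [-10, -6].
The upper-right corner is (8, -6).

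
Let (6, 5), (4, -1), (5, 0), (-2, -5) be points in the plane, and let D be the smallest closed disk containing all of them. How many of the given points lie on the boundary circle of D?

The minimum enclosing circle of a finite set is fixed by two of the points (as a diameter) or three (as a circumcircle).
The farthest pair is (6, 5)–(-2, -5) with squared distance 164. The circle on this segment as diameter has centre (2, 0) and r² = 164/4 = 41.
Check (4, -1): distance² to centre = 5 ≤ 41, so it lies inside.
All remaining points lie in this disk, and no smaller disk contains both endpoints, so this is the minimum enclosing circle.
The points at distance exactly r from the centre are (6, 5), (-2, -5) — 2 points.

2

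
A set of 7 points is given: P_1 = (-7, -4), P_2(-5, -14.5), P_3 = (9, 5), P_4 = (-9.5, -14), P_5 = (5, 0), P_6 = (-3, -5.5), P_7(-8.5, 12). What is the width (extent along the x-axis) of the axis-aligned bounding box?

max x = 9, min x = -9.5, so width = 18.5.

18.5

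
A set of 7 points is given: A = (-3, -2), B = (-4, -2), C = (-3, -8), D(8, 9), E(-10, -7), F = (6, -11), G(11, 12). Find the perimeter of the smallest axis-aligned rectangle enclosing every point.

Width = max x − min x = 11 − (-10) = 21.
Height = max y − min y = 12 − (-11) = 23.
Perimeter = 2(21 + 23) = 88.

88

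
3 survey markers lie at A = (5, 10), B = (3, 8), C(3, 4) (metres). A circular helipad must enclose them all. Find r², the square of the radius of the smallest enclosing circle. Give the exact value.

10

Side lengths²: AB² = 8, AC² = 40, BC² = 16.
Since AC² = 40 ≥ 16 + 8 = 24, the angle opposite AC is not acute, so the smallest enclosing circle has AC as diameter.
Centre = midpoint of AC = (4, 7), r² = 40/4 = 10.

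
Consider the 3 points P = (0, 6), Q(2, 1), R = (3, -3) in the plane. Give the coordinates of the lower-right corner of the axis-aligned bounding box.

x-range [0, 3], y-range [-3, 6].
The lower-right corner is (3, -3).

(3, -3)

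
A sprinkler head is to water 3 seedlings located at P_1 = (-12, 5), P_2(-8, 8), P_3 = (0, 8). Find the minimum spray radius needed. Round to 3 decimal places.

Side lengths²: P_1P_2² = 25, P_1P_3² = 153, P_2P_3² = 64.
Since P_1P_3² = 153 ≥ 64 + 25 = 89, the angle opposite P_1P_3 is not acute, so the smallest enclosing circle has P_1P_3 as diameter.
Centre = midpoint of P_1P_3 = (-6, 6.5), r² = 153/4 = 38.25.
r = √(38.25) ≈ 6.185.

6.185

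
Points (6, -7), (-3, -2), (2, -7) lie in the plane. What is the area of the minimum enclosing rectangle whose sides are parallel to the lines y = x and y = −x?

28

In coordinates u = x + y, v = x − y the rectangle is axis-aligned; the map (x,y)→(u,v) scales areas by 2.
u-values: -1, -5, -5; range = -1 − (-5) = 4.
v-values: 13, -1, 9; range = 13 − (-1) = 14.
Area = (4 × 14) / 2 = 28.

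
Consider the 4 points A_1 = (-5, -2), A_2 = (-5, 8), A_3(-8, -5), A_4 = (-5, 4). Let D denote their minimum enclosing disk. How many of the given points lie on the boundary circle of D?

2

A smallest enclosing disk is always determined by at most three of the input points on its boundary.
The farthest pair is A_2–A_3 with squared distance 178. The circle on this segment as diameter has centre (-6.5, 1.5) and r² = 178/4 = 44.5.
Check A_1: distance² to centre = 14.5 ≤ 44.5, so it lies inside.
All remaining points lie in this disk, and no smaller disk contains both endpoints, so this is the minimum enclosing circle.
The points at distance exactly r from the centre are A_2, A_3 — 2 points.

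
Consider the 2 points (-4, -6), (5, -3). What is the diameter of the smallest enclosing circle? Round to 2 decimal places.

The smallest circle enclosing two points has them as diameter endpoints.
Centre = midpoint = (0.5, -4.5); r² = |(-4, -6)−(5, -3)|²/4 = 90/4 = 22.5.
Diameter = 2r = 2√(22.5) ≈ 9.49.

9.49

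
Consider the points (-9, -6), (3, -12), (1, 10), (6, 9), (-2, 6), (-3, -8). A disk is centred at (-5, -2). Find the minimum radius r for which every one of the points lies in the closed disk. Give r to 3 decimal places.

15.556

The required radius is the distance from (-5, -2) to the farthest point.
Squared distances: 32, 164, 180, 242, 73, 40.
Maximum is 242, attained at (6, 9).
r = √242 ≈ 15.556.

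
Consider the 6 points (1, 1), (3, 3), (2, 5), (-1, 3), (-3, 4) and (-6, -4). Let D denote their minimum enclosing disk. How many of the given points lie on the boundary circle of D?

The farthest pair is (2, 5)–(-6, -4) with squared distance 145. The circle on this segment as diameter has centre (-2, 0.5) and r² = 145/4 = 36.25.
Check (1, 1): distance² to centre = 9.25 ≤ 36.25, so it lies inside.
All remaining points lie in this disk, and no smaller disk contains both endpoints, so this is the minimum enclosing circle.
The points at distance exactly r from the centre are (2, 5), (-6, -4) — 2 points.

2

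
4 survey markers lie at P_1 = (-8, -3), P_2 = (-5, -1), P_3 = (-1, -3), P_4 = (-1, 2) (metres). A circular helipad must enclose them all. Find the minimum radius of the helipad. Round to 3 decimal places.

A smallest enclosing disk is always determined by at most three of the input points on its boundary.
The farthest pair is P_1–P_4 with squared distance 74. The circle on this segment as diameter has centre (-4.5, -0.5) and r² = 74/4 = 18.5.
Check P_2: distance² to centre = 0.5 ≤ 18.5, so it lies inside.
All remaining points lie in this disk, and no smaller disk contains both endpoints, so this is the minimum enclosing circle.
r = √(18.5) ≈ 4.301.

4.301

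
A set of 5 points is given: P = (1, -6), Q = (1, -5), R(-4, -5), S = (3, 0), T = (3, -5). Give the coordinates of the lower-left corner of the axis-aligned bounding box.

x-range [-4, 3], y-range [-6, 0].
The lower-left corner is (-4, -6).

(-4, -6)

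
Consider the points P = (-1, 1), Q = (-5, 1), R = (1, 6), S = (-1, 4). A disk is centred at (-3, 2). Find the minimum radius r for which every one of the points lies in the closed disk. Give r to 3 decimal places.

5.657

The required radius is the distance from (-3, 2) to the farthest point.
Squared distances: 5, 5, 32, 8.
Maximum is 32, attained at R.
r = √32 ≈ 5.657.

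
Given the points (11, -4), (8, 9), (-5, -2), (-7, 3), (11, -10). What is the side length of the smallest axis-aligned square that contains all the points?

The bounding box has width 18 and height 19.
An axis-aligned square enclosing the set must have side ≥ max(width, height).
So the minimum side is max(18, 19) = 19.

19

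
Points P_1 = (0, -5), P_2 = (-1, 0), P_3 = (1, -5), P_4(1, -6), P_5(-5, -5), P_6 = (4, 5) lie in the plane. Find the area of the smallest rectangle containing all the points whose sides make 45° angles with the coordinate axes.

In coordinates u = x + y, v = x − y the rectangle is axis-aligned; the map (x,y)→(u,v) scales areas by 2.
u-values: -5, -1, -4, -5, -10, 9; range = 9 − (-10) = 19.
v-values: 5, -1, 6, 7, 0, -1; range = 7 − (-1) = 8.
Area = (19 × 8) / 2 = 76.

76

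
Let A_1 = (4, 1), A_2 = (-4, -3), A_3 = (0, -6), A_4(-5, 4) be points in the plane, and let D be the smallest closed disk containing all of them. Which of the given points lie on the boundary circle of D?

The minimum enclosing circle of a finite set is fixed by two of the points (as a diameter) or three (as a circumcircle).
The minimum enclosing circle is determined by three boundary points: A_1, A_3, A_4.
Their circumcentre is (-1.5, -0.5) with r² = 32.5.
The farthest remaining point A_2 is at distance² 12.5 ≤ 32.5.
The points at distance exactly r from the centre are A_1, A_3, A_4 — 3 points.

A_1, A_3, A_4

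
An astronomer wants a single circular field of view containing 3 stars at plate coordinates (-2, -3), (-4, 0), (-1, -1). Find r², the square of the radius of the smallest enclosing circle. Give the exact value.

325/98

Call the three points A, B, C in the order given.
Side lengths²: AB² = 13, AC² = 5, BC² = 10.
Since AB² = 13 < 10 + 5 = 15, the triangle is acute, so the smallest enclosing circle is the circumcircle.
Circumcentre = (-39/14, -19/14), r² = 325/98.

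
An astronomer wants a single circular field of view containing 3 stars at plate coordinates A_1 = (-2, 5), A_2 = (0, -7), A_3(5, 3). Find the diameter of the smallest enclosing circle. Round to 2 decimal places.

12.38

Side lengths²: A_1A_2² = 148, A_1A_3² = 53, A_2A_3² = 125.
Since A_1A_2² = 148 < 125 + 53 = 178, the triangle is acute, so the smallest enclosing circle is the circumcircle.
Circumcentre = (0.125, -0.8125), r² = 38.30078125.
Diameter = 2r = 2√(38.30078125) ≈ 12.38.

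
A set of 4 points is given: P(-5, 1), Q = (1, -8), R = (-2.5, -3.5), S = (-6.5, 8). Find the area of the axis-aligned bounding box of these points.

120

x ranges over [-6.5, 1], width 7.5.
y ranges over [-8, 8], height 16.
Area = 7.5 × 16 = 120.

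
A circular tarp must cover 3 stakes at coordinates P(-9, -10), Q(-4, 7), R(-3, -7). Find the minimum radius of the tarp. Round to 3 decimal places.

8.860

Side lengths²: PQ² = 314, PR² = 45, QR² = 197.
Since PQ² = 314 ≥ 197 + 45 = 242, the angle opposite PQ is not acute, so the smallest enclosing circle has PQ as diameter.
Centre = midpoint of PQ = (-6.5, -1.5), r² = 314/4 = 78.5.
r = √(78.5) ≈ 8.860.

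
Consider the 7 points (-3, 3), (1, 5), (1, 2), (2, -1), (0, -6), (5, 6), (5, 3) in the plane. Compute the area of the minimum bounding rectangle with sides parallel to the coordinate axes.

x ranges over [-3, 5], width 8.
y ranges over [-6, 6], height 12.
Area = 8 × 12 = 96.

96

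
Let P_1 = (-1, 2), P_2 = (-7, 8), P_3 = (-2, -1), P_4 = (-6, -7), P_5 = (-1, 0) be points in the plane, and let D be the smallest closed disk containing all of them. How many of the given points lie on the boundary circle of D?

2

By Welzl's lemma the MEC is supported by two points (diametrically opposite) or three points (on a circumcircle).
The farthest pair is P_2–P_4 with squared distance 226. The circle on this segment as diameter has centre (-6.5, 0.5) and r² = 226/4 = 56.5.
Check P_1: distance² to centre = 32.5 ≤ 56.5, so it lies inside.
All remaining points lie in this disk, and no smaller disk contains both endpoints, so this is the minimum enclosing circle.
The points at distance exactly r from the centre are P_2, P_4 — 2 points.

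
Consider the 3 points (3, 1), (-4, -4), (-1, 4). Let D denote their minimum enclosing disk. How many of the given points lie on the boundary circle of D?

Call the three points A, B, C in the order given.
Side lengths²: AB² = 74, AC² = 25, BC² = 73.
Since AB² = 74 < 73 + 25 = 98, the triangle is acute, so the smallest enclosing circle is the circumcircle.
Circumcentre = (-101/82, -39/82), r² = 67525/3362.
The points at distance exactly r from the centre are (3, 1), (-4, -4), (-1, 4) — 3 points.

3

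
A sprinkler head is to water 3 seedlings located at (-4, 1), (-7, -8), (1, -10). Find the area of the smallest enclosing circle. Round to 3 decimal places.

115.347

Call the three points A, B, C in the order given.
Side lengths²: AB² = 90, AC² = 146, BC² = 68.
Since AC² = 146 < 90 + 68 = 158, the triangle is acute, so the smallest enclosing circle is the circumcircle.
Circumcentre = (-25/13, -61/13), r² = 6205/169.
Area = π·r² = π·6205/169 ≈ 115.347.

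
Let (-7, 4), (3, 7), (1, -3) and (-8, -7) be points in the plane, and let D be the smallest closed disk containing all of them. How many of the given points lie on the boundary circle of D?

2

A smallest enclosing disk is always determined by at most three of the input points on its boundary.
The farthest pair is (3, 7)–(-8, -7) with squared distance 317. The circle on this segment as diameter has centre (-2.5, 0) and r² = 317/4 = 79.25.
Check (-7, 4): distance² to centre = 36.25 ≤ 79.25, so it lies inside.
All remaining points lie in this disk, and no smaller disk contains both endpoints, so this is the minimum enclosing circle.
The points at distance exactly r from the centre are (3, 7), (-8, -7) — 2 points.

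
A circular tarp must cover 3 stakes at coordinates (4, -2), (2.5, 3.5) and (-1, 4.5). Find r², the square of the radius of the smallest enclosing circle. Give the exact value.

Call the three points A, B, C in the order given.
Side lengths²: AB² = 32.5, AC² = 67.25, BC² = 13.25.
Since AC² = 67.25 ≥ 32.5 + 13.25 = 45.75, the angle opposite AC is not acute, so the smallest enclosing circle has AC as diameter.
Centre = midpoint of AC = (1.5, 1.25), r² = 67.25/4 = 16.8125.

16.8125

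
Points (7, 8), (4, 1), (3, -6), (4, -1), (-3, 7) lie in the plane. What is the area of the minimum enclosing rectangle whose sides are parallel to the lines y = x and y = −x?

171

In coordinates u = x + y, v = x − y the rectangle is axis-aligned; the map (x,y)→(u,v) scales areas by 2.
u-values: 15, 5, -3, 3, 4; range = 15 − (-3) = 18.
v-values: -1, 3, 9, 5, -10; range = 9 − (-10) = 19.
Area = (18 × 19) / 2 = 171.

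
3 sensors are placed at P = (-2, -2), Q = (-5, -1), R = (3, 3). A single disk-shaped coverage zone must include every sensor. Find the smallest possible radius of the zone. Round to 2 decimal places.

4.47

Side lengths²: PQ² = 10, PR² = 50, QR² = 80.
Since QR² = 80 ≥ 50 + 10 = 60, the angle opposite QR is not acute, so the smallest enclosing circle has QR as diameter.
Centre = midpoint of QR = (-1, 1), r² = 80/4 = 20.
r = √20 ≈ 4.47.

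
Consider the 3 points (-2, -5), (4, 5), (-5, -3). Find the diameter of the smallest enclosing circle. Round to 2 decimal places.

12.06

Call the three points A, B, C in the order given.
Side lengths²: AB² = 136, AC² = 13, BC² = 145.
Since BC² = 145 < 136 + 13 = 149, the triangle is acute, so the smallest enclosing circle is the circumcircle.
Circumcentre = (-13/42, 11/14), r² = 32045/882.
Diameter = 2r = 2√(32045/882) ≈ 12.06.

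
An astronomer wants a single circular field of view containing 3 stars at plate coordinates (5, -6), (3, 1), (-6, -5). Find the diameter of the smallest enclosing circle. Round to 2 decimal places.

11.60

Call the three points A, B, C in the order given.
Side lengths²: AB² = 53, AC² = 122, BC² = 117.
Since AC² = 122 < 117 + 53 = 170, the triangle is acute, so the smallest enclosing circle is the circumcircle.
Circumcentre = (-0.34, -3.74), r² = 33.6232.
Diameter = 2r = 2√(33.6232) ≈ 11.60.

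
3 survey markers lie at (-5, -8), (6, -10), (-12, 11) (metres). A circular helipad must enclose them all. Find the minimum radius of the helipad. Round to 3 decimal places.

Call the three points A, B, C in the order given.
Side lengths²: AB² = 125, AC² = 410, BC² = 765.
Since BC² = 765 ≥ 410 + 125 = 535, the angle opposite BC is not acute, so the smallest enclosing circle has BC as diameter.
Centre = midpoint of BC = (-3, 0.5), r² = 765/4 = 191.25.
r = √(191.25) ≈ 13.829.

13.829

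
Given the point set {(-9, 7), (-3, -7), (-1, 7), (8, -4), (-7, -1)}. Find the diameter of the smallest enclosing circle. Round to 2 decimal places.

By Welzl's lemma the MEC is supported by two points (diametrically opposite) or three points (on a circumcircle).
The farthest pair is (-9, 7)–(8, -4) with squared distance 410. The circle on this segment as diameter has centre (-0.5, 1.5) and r² = 410/4 = 102.5.
Check (-3, -7): distance² to centre = 78.5 ≤ 102.5, so it lies inside.
All remaining points lie in this disk, and no smaller disk contains both endpoints, so this is the minimum enclosing circle.
Diameter = 2r = 2√(102.5) ≈ 20.25.

20.25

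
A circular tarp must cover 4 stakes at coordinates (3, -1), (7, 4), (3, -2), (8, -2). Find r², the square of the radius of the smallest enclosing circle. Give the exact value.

The minimum enclosing circle of a finite set is fixed by two of the points (as a diameter) or three (as a circumcircle).
The minimum enclosing circle is determined by three boundary points: (7, 4), (3, -2), (8, -2).
Their circumcentre is (5.5, 2/3) with r² = 481/36.
The farthest remaining point (3, -1) is at distance² 325/36 ≤ 481/36.

481/36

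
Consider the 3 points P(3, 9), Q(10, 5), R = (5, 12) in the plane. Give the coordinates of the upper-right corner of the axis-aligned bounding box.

x-range [3, 10], y-range [5, 12].
The upper-right corner is (10, 12).

(10, 12)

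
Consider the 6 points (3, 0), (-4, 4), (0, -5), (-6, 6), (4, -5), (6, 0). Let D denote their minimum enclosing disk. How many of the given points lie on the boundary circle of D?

The farthest pair is (-6, 6)–(4, -5) with squared distance 221. The circle on this segment as diameter has centre (-1, 0.5) and r² = 221/4 = 55.25.
Check (3, 0): distance² to centre = 16.25 ≤ 55.25, so it lies inside.
All remaining points lie in this disk, and no smaller disk contains both endpoints, so this is the minimum enclosing circle.
The points at distance exactly r from the centre are (-6, 6), (4, -5) — 2 points.

2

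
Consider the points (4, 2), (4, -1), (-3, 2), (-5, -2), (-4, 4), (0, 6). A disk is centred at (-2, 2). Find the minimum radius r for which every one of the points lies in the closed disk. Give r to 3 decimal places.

The required radius is the distance from (-2, 2) to the farthest point.
Squared distances: 36, 45, 1, 25, 8, 20.
Maximum is 45, attained at (4, -1).
r = √45 ≈ 6.708.

6.708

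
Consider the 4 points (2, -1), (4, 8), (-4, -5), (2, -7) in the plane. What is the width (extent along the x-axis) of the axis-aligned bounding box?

max x = 4, min x = -4, so width = 8.

8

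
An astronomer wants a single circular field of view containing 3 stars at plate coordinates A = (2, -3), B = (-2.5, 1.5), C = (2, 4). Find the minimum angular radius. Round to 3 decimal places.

3.640

Side lengths²: AB² = 40.5, AC² = 49, BC² = 26.5.
Since AC² = 49 < 40.5 + 26.5 = 67, the triangle is acute, so the smallest enclosing circle is the circumcircle.
Circumcentre = (1, 0.5), r² = 13.25.
r = √(13.25) ≈ 3.640.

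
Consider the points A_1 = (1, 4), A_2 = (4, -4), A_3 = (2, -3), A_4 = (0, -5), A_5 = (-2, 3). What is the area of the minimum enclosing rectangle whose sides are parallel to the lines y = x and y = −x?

65

In coordinates u = x + y, v = x − y the rectangle is axis-aligned; the map (x,y)→(u,v) scales areas by 2.
u-values: 5, 0, -1, -5, 1; range = 5 − (-5) = 10.
v-values: -3, 8, 5, 5, -5; range = 8 − (-5) = 13.
Area = (10 × 13) / 2 = 65.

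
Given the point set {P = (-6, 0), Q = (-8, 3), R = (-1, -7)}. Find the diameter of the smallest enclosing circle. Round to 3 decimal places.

Side lengths²: PQ² = 13, PR² = 74, QR² = 149.
Since QR² = 149 ≥ 74 + 13 = 87, the angle opposite QR is not acute, so the smallest enclosing circle has QR as diameter.
Centre = midpoint of QR = (-4.5, -2), r² = 149/4 = 37.25.
Diameter = 2r = 2√(37.25) ≈ 12.207.

12.207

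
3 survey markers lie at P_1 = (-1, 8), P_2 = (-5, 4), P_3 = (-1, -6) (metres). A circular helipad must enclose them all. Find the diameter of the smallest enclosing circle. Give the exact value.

Side lengths²: P_1P_2² = 32, P_1P_3² = 196, P_2P_3² = 116.
Since P_1P_3² = 196 ≥ 116 + 32 = 148, the angle opposite P_1P_3 is not acute, so the smallest enclosing circle has P_1P_3 as diameter.
Centre = midpoint of P_1P_3 = (-1, 1), r² = 196/4 = 49.
Diameter = 2r = 2√49 = 14.

14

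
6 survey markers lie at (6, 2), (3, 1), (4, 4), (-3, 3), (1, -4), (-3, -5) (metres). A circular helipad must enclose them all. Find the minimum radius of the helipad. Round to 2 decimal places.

By Welzl's lemma the MEC is supported by two points (diametrically opposite) or three points (on a circumcircle).
The minimum enclosing circle is determined by three boundary points: (6, 2), (4, 4), (-3, -5).
Their circumcentre is (1.0625, -0.9375) with r² = 33.0078125.
The farthest remaining point (-3, 3) is at distance² 32.0078125 ≤ 33.0078125.
r = √(33.0078125) ≈ 5.75.

5.75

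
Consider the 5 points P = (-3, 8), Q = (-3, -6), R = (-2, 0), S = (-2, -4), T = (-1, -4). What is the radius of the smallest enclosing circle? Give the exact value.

7

By Welzl's lemma the MEC is supported by two points (diametrically opposite) or three points (on a circumcircle).
The farthest pair is P–Q with squared distance 196. The circle on this segment as diameter has centre (-3, 1) and r² = 196/4 = 49.
Check R: distance² to centre = 2 ≤ 49, so it lies inside.
All remaining points lie in this disk, and no smaller disk contains both endpoints, so this is the minimum enclosing circle.
r = √49 = 7.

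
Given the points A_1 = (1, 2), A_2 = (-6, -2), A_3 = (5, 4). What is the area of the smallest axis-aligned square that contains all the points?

121

The bounding box has width 11 and height 6.
An axis-aligned square enclosing the set must have side ≥ max(width, height).
So the minimum side is max(11, 6) = 11.
Area = 11² = 121.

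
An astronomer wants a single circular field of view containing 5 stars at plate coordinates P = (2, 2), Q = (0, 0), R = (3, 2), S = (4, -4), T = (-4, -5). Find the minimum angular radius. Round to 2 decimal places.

The minimum enclosing circle is determined by three boundary points: R, S, T.
Their circumcentre is (-5/14, -23/14) with r² = 2405/98.
The farthest remaining point P is at distance² 1845/98 ≤ 2405/98.
r = √(2405/98) ≈ 4.95.

4.95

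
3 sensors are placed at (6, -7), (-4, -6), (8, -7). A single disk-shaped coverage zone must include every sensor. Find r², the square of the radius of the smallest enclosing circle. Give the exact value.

36.25

Call the three points A, B, C in the order given.
Side lengths²: AB² = 101, AC² = 4, BC² = 145.
Since BC² = 145 ≥ 101 + 4 = 105, the angle opposite BC is not acute, so the smallest enclosing circle has BC as diameter.
Centre = midpoint of BC = (2, -6.5), r² = 145/4 = 36.25.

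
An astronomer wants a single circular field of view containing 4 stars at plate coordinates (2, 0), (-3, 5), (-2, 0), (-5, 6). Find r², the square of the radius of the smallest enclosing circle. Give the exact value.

21.25

By Welzl's lemma the MEC is supported by two points (diametrically opposite) or three points (on a circumcircle).
The farthest pair is (2, 0)–(-5, 6) with squared distance 85. The circle on this segment as diameter has centre (-1.5, 3) and r² = 85/4 = 21.25.
Check (-3, 5): distance² to centre = 6.25 ≤ 21.25, so it lies inside.
All remaining points lie in this disk, and no smaller disk contains both endpoints, so this is the minimum enclosing circle.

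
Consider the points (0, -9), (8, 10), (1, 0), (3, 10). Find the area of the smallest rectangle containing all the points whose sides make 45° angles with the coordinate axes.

In coordinates u = x + y, v = x − y the rectangle is axis-aligned; the map (x,y)→(u,v) scales areas by 2.
u-values: -9, 18, 1, 13; range = 18 − (-9) = 27.
v-values: 9, -2, 1, -7; range = 9 − (-7) = 16.
Area = (27 × 16) / 2 = 216.

216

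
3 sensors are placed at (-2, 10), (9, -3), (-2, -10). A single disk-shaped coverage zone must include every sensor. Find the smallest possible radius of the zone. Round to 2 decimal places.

Call the three points A, B, C in the order given.
Side lengths²: AB² = 290, AC² = 400, BC² = 170.
Since AC² = 400 < 290 + 170 = 460, the triangle is acute, so the smallest enclosing circle is the circumcircle.
Circumcentre = (-7/11, 0), r² = 12325/121.
r = √(12325/121) ≈ 10.09.

10.09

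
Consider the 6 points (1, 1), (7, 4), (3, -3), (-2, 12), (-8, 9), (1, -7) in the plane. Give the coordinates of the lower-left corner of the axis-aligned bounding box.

x-range [-8, 7], y-range [-7, 12].
The lower-left corner is (-8, -7).

(-8, -7)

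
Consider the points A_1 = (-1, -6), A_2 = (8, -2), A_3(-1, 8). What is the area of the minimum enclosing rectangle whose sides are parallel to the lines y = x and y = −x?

In coordinates u = x + y, v = x − y the rectangle is axis-aligned; the map (x,y)→(u,v) scales areas by 2.
u-values: -7, 6, 7; range = 7 − (-7) = 14.
v-values: 5, 10, -9; range = 10 − (-9) = 19.
Area = (14 × 19) / 2 = 133.

133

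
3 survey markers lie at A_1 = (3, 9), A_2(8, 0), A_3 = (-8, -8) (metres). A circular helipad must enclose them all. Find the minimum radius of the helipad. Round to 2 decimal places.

10.13

Side lengths²: A_1A_2² = 106, A_1A_3² = 410, A_2A_3² = 320.
Since A_1A_3² = 410 < 320 + 106 = 426, the triangle is acute, so the smallest enclosing circle is the circumcircle.
Circumcentre = (-49/23, 6/23), r² = 54325/529.
r = √(54325/529) ≈ 10.13.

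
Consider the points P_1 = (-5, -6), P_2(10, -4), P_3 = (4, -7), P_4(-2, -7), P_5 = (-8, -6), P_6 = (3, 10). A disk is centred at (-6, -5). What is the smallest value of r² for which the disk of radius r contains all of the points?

306

The required radius is the distance from (-6, -5) to the farthest point.
Squared distances: 2, 257, 104, 20, 5, 306.
Maximum is 306, attained at P_6.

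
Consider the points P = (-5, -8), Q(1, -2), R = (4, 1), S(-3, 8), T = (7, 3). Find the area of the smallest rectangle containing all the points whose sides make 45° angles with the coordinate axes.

172.5

In coordinates u = x + y, v = x − y the rectangle is axis-aligned; the map (x,y)→(u,v) scales areas by 2.
u-values: -13, -1, 5, 5, 10; range = 10 − (-13) = 23.
v-values: 3, 3, 3, -11, 4; range = 4 − (-11) = 15.
Area = (23 × 15) / 2 = 172.5.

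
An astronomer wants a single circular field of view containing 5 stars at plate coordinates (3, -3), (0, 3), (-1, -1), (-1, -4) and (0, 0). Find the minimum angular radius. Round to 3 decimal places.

By Welzl's lemma the MEC is supported by two points (diametrically opposite) or three points (on a circumcircle).
The minimum enclosing circle is determined by three boundary points: (3, -3), (0, 3), (-1, -4).
Their circumcentre is (5/18, -11/18) with r² = 2125/162.
The farthest remaining point (-1, -1) is at distance² 289/162 ≤ 2125/162.
r = √(2125/162) ≈ 3.622.

3.622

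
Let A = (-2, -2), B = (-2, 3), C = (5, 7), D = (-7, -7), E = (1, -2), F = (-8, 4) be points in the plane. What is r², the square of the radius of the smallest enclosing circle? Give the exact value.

The farthest pair is C–D with squared distance 340. The circle on this segment as diameter has centre (-1, 0) and r² = 340/4 = 85.
Check A: distance² to centre = 5 ≤ 85, so it lies inside.
All remaining points lie in this disk, and no smaller disk contains both endpoints, so this is the minimum enclosing circle.

85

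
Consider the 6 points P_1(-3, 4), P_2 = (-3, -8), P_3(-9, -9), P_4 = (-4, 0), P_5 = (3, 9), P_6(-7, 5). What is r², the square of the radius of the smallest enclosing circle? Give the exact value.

The minimum enclosing circle of a finite set is fixed by two of the points (as a diameter) or three (as a circumcircle).
The farthest pair is P_3–P_5 with squared distance 468. The circle on this segment as diameter has centre (-3, 0) and r² = 468/4 = 117.
Check P_1: distance² to centre = 16 ≤ 117, so it lies inside.
All remaining points lie in this disk, and no smaller disk contains both endpoints, so this is the minimum enclosing circle.

117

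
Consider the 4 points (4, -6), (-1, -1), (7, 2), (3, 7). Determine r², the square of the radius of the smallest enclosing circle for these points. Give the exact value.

42.5

A smallest enclosing disk is always determined by at most three of the input points on its boundary.
The farthest pair is (4, -6)–(3, 7) with squared distance 170. The circle on this segment as diameter has centre (3.5, 0.5) and r² = 170/4 = 42.5.
Check (-1, -1): distance² to centre = 22.5 ≤ 42.5, so it lies inside.
All remaining points lie in this disk, and no smaller disk contains both endpoints, so this is the minimum enclosing circle.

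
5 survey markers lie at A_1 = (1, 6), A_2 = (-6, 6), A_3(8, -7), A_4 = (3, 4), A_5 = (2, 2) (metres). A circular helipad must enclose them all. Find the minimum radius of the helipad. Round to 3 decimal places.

A smallest enclosing disk is always determined by at most three of the input points on its boundary.
The farthest pair is A_2–A_3 with squared distance 365. The circle on this segment as diameter has centre (1, -0.5) and r² = 365/4 = 91.25.
Check A_1: distance² to centre = 42.25 ≤ 91.25, so it lies inside.
All remaining points lie in this disk, and no smaller disk contains both endpoints, so this is the minimum enclosing circle.
r = √(91.25) ≈ 9.552.

9.552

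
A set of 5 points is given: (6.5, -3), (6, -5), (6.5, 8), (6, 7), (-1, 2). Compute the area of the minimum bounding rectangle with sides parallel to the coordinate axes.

97.5

x ranges over [-1, 6.5], width 7.5.
y ranges over [-5, 8], height 13.
Area = 7.5 × 13 = 97.5.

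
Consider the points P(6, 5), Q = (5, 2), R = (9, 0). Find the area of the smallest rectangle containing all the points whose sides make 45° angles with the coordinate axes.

In coordinates u = x + y, v = x − y the rectangle is axis-aligned; the map (x,y)→(u,v) scales areas by 2.
u-values: 11, 7, 9; range = 11 − 7 = 4.
v-values: 1, 3, 9; range = 9 − 1 = 8.
Area = (4 × 8) / 2 = 16.

16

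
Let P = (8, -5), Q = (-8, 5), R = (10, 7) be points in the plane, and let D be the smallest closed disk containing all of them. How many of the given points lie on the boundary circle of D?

Side lengths²: PQ² = 356, PR² = 148, QR² = 328.
Since PQ² = 356 < 328 + 148 = 476, the triangle is acute, so the smallest enclosing circle is the circumcircle.
Circumcentre = (75/53, 120/53), r² = 270026/2809.
The points at distance exactly r from the centre are P, Q, R — 3 points.

3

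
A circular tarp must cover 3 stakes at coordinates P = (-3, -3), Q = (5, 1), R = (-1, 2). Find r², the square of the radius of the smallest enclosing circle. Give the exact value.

20

Side lengths²: PQ² = 80, PR² = 29, QR² = 37.
Since PQ² = 80 ≥ 37 + 29 = 66, the angle opposite PQ is not acute, so the smallest enclosing circle has PQ as diameter.
Centre = midpoint of PQ = (1, -1), r² = 80/4 = 20.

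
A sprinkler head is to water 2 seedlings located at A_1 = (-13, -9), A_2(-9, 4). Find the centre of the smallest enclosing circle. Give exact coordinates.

The smallest circle enclosing two points has them as diameter endpoints.
Centre = midpoint = (-11, -2.5); r² = |A_1A_2|²/4 = 185/4 = 46.25.
Centre = (-11, -2.5).

(-11, -2.5)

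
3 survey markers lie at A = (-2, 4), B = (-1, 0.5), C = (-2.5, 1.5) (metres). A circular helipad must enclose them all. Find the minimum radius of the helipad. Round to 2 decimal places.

Side lengths²: AB² = 13.25, AC² = 6.5, BC² = 3.25.
Since AB² = 13.25 ≥ 6.5 + 3.25 = 9.75, the angle opposite AB is not acute, so the smallest enclosing circle has AB as diameter.
Centre = midpoint of AB = (-1.5, 2.25), r² = 13.25/4 = 3.3125.
r = √(3.3125) ≈ 1.82.

1.82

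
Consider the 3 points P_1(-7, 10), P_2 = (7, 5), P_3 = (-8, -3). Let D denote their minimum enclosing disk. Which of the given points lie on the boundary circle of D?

Side lengths²: P_1P_2² = 221, P_1P_3² = 170, P_2P_3² = 289.
Since P_2P_3² = 289 < 221 + 170 = 391, the triangle is acute, so the smallest enclosing circle is the circumcircle.
Circumcentre = (-35/22, 67/22), r² = 18785/242.
The points at distance exactly r from the centre are P_1, P_2, P_3 — 3 points.

P_1, P_2, P_3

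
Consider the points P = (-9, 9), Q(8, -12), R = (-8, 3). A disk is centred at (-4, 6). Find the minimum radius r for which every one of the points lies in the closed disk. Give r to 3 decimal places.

21.633

The required radius is the distance from (-4, 6) to the farthest point.
Squared distances: 34, 468, 25.
Maximum is 468, attained at Q.
r = √468 ≈ 21.633.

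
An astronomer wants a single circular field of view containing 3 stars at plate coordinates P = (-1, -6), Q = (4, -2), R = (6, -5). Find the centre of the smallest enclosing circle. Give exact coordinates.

Side lengths²: PQ² = 41, PR² = 50, QR² = 13.
Since PR² = 50 < 41 + 13 = 54, the triangle is acute, so the smallest enclosing circle is the circumcircle.
Circumcentre = (113/46, -239/46), r² = 13325/1058.
Centre = (113/46, -239/46).

(113/46, -239/46)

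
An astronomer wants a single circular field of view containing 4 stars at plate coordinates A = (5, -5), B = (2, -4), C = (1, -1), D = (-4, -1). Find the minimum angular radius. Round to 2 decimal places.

4.92

The farthest pair is A–D with squared distance 97. The circle on this segment as diameter has centre (0.5, -3) and r² = 97/4 = 24.25.
Check B: distance² to centre = 3.25 ≤ 24.25, so it lies inside.
All remaining points lie in this disk, and no smaller disk contains both endpoints, so this is the minimum enclosing circle.
r = √(24.25) ≈ 4.92.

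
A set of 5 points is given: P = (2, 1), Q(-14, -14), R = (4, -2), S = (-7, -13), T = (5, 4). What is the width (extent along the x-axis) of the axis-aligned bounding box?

max x = 5, min x = -14, so width = 19.

19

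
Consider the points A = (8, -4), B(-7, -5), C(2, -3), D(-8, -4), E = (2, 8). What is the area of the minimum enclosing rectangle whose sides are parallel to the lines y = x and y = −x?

In coordinates u = x + y, v = x − y the rectangle is axis-aligned; the map (x,y)→(u,v) scales areas by 2.
u-values: 4, -12, -1, -12, 10; range = 10 − (-12) = 22.
v-values: 12, -2, 5, -4, -6; range = 12 − (-6) = 18.
Area = (22 × 18) / 2 = 198.

198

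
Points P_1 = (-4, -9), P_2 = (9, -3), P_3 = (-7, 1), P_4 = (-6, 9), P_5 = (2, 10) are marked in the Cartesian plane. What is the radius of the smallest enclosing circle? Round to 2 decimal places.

The minimum enclosing circle of a finite set is fixed by two of the points (as a diameter) or three (as a circumcircle).
The minimum enclosing circle is determined by three boundary points: P_1, P_2, P_4.
Their circumcentre is (-0.5, 0.5) with r² = 102.5.
The farthest remaining point P_5 is at distance² 96.5 ≤ 102.5.
r = √(102.5) ≈ 10.12.

10.12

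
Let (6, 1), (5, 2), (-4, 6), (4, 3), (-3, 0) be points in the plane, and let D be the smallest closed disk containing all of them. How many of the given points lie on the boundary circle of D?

2

A smallest enclosing disk is always determined by at most three of the input points on its boundary.
The farthest pair is (6, 1)–(-4, 6) with squared distance 125. The circle on this segment as diameter has centre (1, 3.5) and r² = 125/4 = 31.25.
Check (5, 2): distance² to centre = 18.25 ≤ 31.25, so it lies inside.
All remaining points lie in this disk, and no smaller disk contains both endpoints, so this is the minimum enclosing circle.
The points at distance exactly r from the centre are (6, 1), (-4, 6) — 2 points.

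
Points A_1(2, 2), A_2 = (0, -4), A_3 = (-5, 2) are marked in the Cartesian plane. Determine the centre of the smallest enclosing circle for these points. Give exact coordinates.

Side lengths²: A_1A_2² = 40, A_1A_3² = 49, A_2A_3² = 61.
Since A_2A_3² = 61 < 49 + 40 = 89, the triangle is acute, so the smallest enclosing circle is the circumcircle.
Circumcentre = (-1.5, -1/6), r² = 305/18.
Centre = (-1.5, -1/6).

(-1.5, -1/6)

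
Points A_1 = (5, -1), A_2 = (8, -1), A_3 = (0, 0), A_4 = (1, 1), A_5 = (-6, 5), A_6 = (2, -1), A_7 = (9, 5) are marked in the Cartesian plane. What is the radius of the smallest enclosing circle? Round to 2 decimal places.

The minimum enclosing circle of a finite set is fixed by two of the points (as a diameter) or three (as a circumcircle).
The minimum enclosing circle is determined by three boundary points: A_2, A_5, A_7.
Their circumcentre is (1.5, 19/6) with r² = 1073/18.
The farthest remaining point A_1 is at distance² 533/18 ≤ 1073/18.
r = √(1073/18) ≈ 7.72.

7.72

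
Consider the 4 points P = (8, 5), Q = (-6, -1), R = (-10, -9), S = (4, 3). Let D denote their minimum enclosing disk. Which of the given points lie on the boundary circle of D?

By Welzl's lemma the MEC is supported by two points (diametrically opposite) or three points (on a circumcircle).
The farthest pair is P–R with squared distance 520. The circle on this segment as diameter has centre (-1, -2) and r² = 520/4 = 130.
Check Q: distance² to centre = 26 ≤ 130, so it lies inside.
All remaining points lie in this disk, and no smaller disk contains both endpoints, so this is the minimum enclosing circle.
The points at distance exactly r from the centre are P, R — 2 points.

P, R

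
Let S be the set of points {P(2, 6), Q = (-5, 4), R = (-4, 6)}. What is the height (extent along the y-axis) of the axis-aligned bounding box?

2

max y = 6, min y = 4, so height = 2.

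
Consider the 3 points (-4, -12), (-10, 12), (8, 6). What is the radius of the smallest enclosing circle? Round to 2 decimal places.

Call the three points A, B, C in the order given.
Side lengths²: AB² = 612, AC² = 468, BC² = 360.
Since AB² = 612 < 468 + 360 = 828, the triangle is acute, so the smallest enclosing circle is the circumcircle.
Circumcentre = (-41/11, 9/11), r² = 19890/121.
r = √(19890/121) ≈ 12.82.

12.82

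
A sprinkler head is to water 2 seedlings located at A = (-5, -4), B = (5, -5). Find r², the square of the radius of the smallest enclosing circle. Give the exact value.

The smallest circle enclosing two points has them as diameter endpoints.
Centre = midpoint = (0, -4.5); r² = |AB|²/4 = 101/4 = 25.25.

25.25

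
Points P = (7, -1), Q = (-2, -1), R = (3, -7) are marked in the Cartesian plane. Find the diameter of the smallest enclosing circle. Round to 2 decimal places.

Side lengths²: PQ² = 81, PR² = 52, QR² = 61.
Since PQ² = 81 < 61 + 52 = 113, the triangle is acute, so the smallest enclosing circle is the circumcircle.
Circumcentre = (2.5, -7/3), r² = 793/36.
Diameter = 2r = 2√(793/36) ≈ 9.39.

9.39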